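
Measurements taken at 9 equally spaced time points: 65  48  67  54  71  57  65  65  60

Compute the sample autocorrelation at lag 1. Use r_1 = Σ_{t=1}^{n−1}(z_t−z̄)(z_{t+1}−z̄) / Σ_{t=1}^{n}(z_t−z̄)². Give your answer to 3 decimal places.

-0.684

Mean z̄ = (65 + 48 + 67 + 54 + 71 + 57 + 65 + 65 + 60)/9 = 61.3333
Numerator Σ_{t=1}^{8}(z_t−z̄)(z_{t+1}−z̄) = -286.1111
Denominator Σ(z_t−z̄)² = 418.0000
r_1 = -286.1111 / 418.0000 = -0.684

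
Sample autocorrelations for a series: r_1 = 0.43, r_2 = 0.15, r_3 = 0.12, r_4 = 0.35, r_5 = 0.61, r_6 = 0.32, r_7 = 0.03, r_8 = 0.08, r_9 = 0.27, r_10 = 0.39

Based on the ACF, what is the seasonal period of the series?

5

The largest autocorrelation is r_5 = 0.61; the remaining lags stay at or below 0.43. The elevated value at lag 1 (0.43), dropping to 0.15 at lag 2, reflects decaying short-term dependence rather than seasonality.
The dominant spike at lag 5 indicates a seasonal period of 5.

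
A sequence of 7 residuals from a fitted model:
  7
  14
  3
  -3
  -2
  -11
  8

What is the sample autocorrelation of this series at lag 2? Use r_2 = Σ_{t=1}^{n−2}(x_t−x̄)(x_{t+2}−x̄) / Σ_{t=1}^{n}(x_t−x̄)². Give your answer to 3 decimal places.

-0.038

Mean x̄ = (7 + 14 + 3 − 3 − 2 − 11 + 8)/7 = 2.2857
Deviations from mean: 4.7143, 11.7143, 0.7143, -5.2857, -4.2857, -13.2857, 5.7143
Σ(x_t−x̄)(x_{t+2}−x̄) = (3.3673) + (-61.9184) + (-3.0612) + (70.2245) + (-24.4898) = -15.8776
Denominator Σ(x_t−x̄)² = 415.4286
r_2 = -15.8776 / 415.4286 = -0.038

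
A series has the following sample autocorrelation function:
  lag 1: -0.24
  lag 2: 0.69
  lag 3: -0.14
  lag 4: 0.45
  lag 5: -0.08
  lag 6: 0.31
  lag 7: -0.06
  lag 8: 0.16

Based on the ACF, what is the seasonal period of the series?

The largest autocorrelation is r_2 = 0.69, with weaker echoes at lags 4 (0.45), 6 (0.31) and 8 (0.16); the remaining lags stay at or below -0.06.
The dominant spike at lag 2 indicates a seasonal period of 2.

2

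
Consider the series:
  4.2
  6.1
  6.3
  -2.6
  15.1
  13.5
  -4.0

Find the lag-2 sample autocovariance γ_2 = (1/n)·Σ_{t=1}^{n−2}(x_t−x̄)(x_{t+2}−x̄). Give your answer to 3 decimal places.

-22.036

Mean x̄ = (4.2 + 6.1 + 6.3 − 2.6 + 15.1 + 13.5 − 4.0)/7 = 5.5143
Σ_{t=1}^{5}(x_t−x̄)(x_{t+2}−x̄) = -154.2533
γ_2 = -154.2533 / 7 = -22.036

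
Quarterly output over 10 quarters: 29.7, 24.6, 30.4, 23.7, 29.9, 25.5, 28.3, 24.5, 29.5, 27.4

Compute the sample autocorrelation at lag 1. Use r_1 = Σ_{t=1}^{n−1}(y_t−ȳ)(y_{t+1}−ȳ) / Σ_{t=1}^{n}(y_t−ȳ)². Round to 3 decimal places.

Mean ȳ = (29.7 + 24.6 + 30.4 + 23.7 + 29.9 + 25.5 + 28.3 + 24.5 + 29.5 + 27.4)/10 = 27.3500
Numerator Σ_{t=1}^{9}(y_t−ȳ)(y_{t+1}−ȳ) = -50.4925
Denominator Σ(y_t−ȳ)² = 59.2850
r_1 = -50.4925 / 59.2850 = -0.852

-0.852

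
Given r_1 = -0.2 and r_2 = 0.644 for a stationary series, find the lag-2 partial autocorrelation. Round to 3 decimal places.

φ_{22} = (r_2 − r_1²) / (1 − r_1²)
r_1² = (-0.2)² = 0.04
Numerator = 0.644 − 0.0400 = 0.6040; denominator = 1 − 0.0400 = 0.9600
φ_{22} = 0.6040 / 0.9600 = 0.629

0.629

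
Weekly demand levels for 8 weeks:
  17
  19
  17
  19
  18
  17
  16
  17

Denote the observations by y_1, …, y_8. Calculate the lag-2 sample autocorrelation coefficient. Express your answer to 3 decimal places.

Mean ȳ = (17 + 19 + 17 + 19 + 18 + 17 + 16 + 17)/8 = 17.5000
Deviations from mean: -0.5000, 1.5000, -0.5000, 1.5000, 0.5000, -0.5000, -1.5000, -0.5000
Σ(y_t−ȳ)(y_{t+2}−ȳ) = (0.2500) + (2.2500) + (-0.2500) + (-0.7500) + (-0.7500) + (0.2500) = 1.0000
Denominator Σ(y_t−ȳ)² = 8.0000
r_2 = 1.0000 / 8.0000 = 0.125

0.125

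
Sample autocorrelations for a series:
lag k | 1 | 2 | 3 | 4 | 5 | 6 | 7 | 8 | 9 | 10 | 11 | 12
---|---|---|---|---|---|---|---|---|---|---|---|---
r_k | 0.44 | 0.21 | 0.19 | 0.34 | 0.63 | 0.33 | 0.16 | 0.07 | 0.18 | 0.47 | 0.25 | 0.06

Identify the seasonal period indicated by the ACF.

The largest autocorrelation is r_5 = 0.63, with a weaker echo at lag 10 (0.47); the remaining lags stay at or below 0.44. The elevated value at lag 1 (0.44), dropping to 0.21 at lag 2, reflects decaying short-term dependence rather than seasonality.
The dominant spike at lag 5 indicates a seasonal period of 5.

5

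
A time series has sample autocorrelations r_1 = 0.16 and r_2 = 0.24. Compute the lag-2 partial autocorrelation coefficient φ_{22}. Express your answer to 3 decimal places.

0.220

φ_{22} = (r_2 − r_1²) / (1 − r_1²)
r_1² = (0.16)² = 0.0256
Numerator = 0.24 − 0.0256 = 0.2144; denominator = 1 − 0.0256 = 0.9744
φ_{22} = 0.2144 / 0.9744 = 0.220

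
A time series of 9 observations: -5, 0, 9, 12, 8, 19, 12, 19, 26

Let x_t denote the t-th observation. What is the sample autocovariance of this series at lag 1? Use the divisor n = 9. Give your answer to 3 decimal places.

33.863

Mean x̄ = (-5 + 0 + 9 + 12 + 8 + 19 + 12 + 19 + 26)/9 = 11.1111
Σ_{t=1}^{8}(x_t−x̄)(x_{t+1}−x̄) = 304.7654
γ_1 = 304.7654 / 9 = 33.863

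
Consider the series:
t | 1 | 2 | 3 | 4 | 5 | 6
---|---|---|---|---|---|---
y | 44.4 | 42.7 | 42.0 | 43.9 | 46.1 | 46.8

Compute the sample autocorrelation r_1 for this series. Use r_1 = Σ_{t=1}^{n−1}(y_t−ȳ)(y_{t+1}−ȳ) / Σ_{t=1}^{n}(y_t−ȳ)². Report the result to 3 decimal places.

0.472

Mean ȳ = (44.4 + 42.7 + 42.0 + 43.9 + 46.1 + 46.8)/6 = 44.3167
Σ(y_t−ȳ)(y_{t+1}−ȳ) = (-0.1347) + (3.7453) + (0.9653) + (-0.7431) + (4.4286) = 8.2614
Denominator Σ(y_t−ȳ)² = 17.5083
r_1 = 8.2614 / 17.5083 = 0.472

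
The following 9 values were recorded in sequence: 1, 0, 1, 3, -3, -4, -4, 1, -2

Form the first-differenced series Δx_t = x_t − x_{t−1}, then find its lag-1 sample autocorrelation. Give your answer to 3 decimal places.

-0.261

First differences Δx: -1, 1, 2, -6, -1, 0, 5, -3
Mean of differences = -0.3750
Numerator Σ(Δx_t−Δx̄)(Δx_{t+1}−Δx̄) = -19.7656
Denominator Σ(Δx_t−Δx̄)² = 75.8750
r_1(Δx) = -19.7656 / 75.8750 = -0.261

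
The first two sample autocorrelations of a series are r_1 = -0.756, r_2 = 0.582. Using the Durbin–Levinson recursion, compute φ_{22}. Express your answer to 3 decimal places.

0.024

φ_{22} = (r_2 − r_1²) / (1 − r_1²)
r_1² = (-0.756)² = 0.571536
Numerator = 0.582 − 0.5715 = 0.0105; denominator = 1 − 0.5715 = 0.4285
φ_{22} = 0.0105 / 0.4285 = 0.024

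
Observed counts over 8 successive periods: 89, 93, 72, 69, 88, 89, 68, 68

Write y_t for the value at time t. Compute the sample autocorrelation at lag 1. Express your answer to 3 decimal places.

Mean ȳ = (89 + 93 + 72 + 69 + 88 + 89 + 68 + 68)/8 = 79.5000
Deviations from mean: 9.5000, 13.5000, -7.5000, -10.5000, 8.5000, 9.5000, -11.5000, -11.5000
Numerator Σ_{t=1}^{7}(y_t−ȳ)(y_{t+1}−ȳ) = 120.2500
Denominator Σ(y_t−ȳ)² = 866.0000
r_1 = 120.2500 / 866.0000 = 0.139

0.139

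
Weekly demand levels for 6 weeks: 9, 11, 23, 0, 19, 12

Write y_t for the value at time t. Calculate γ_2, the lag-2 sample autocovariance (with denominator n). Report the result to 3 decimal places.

9.352

Mean ȳ = (9 + 11 + 23 + 0 + 19 + 12)/6 = 12.3333
Σ_{t=1}^{4}(y_t−ȳ)(y_{t+2}−ȳ) = 56.1111
γ_2 = 56.1111 / 6 = 9.352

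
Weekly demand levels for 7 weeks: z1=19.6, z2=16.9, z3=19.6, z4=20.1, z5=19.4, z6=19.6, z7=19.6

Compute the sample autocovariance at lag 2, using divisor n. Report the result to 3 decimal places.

-0.212

Mean z̄ = (19.6 + 16.9 + 19.6 + 20.1 + 19.4 + 19.6 + 19.6)/7 = 19.2571
Σ_{t=1}^{5}(z_t−z̄)(z_{t+2}−z̄) = -1.4822
γ_2 = -1.4822 / 7 = -0.212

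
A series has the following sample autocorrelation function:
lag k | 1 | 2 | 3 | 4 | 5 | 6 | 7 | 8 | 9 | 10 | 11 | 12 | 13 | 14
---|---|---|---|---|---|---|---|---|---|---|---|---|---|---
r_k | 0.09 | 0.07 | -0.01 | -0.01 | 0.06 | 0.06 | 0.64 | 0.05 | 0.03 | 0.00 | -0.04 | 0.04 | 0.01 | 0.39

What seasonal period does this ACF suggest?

The largest autocorrelation is r_7 = 0.64, with a weaker echo at lag 14 (0.39); the remaining lags stay at or below 0.09.
The dominant spike at lag 7 indicates a seasonal period of 7.

7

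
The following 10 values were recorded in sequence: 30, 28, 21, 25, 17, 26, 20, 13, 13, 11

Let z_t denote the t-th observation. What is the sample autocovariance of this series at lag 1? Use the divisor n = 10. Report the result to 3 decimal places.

Mean z̄ = (30 + 28 + 21 + 25 + 17 + 26 + 20 + 13 + 13 + 11)/10 = 20.4000
Σ_{t=1}^{9}(z_t−z̄)(z_{t+1}−z̄) = 170.6400
γ_1 = 170.6400 / 10 = 17.064

17.064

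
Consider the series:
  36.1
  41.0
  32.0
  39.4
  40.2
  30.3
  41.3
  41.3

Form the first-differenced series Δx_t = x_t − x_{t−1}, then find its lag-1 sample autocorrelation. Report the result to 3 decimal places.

First differences Δx: 4.9, -9.0, 7.4, 0.8, -9.9, 11.0, 0.0
Mean of differences = 0.7429
Numerator Σ(Δx_t−Δx̄)(Δx_{t+1}−Δx̄) = -222.3747
Denominator Σ(Δx_t−Δx̄)² = 375.5571
r_1(Δx) = -222.3747 / 375.5571 = -0.592

-0.592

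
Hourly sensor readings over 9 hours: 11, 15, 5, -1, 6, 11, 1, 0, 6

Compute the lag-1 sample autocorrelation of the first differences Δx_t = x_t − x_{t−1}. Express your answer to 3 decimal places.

-0.119

First differences Δx: 4, -10, -6, 7, 5, -10, -1, 6
Mean of differences = -0.6250
Numerator Σ(Δx_t−Δx̄)(Δx_{t+1}−Δx̄) = -42.7656
Denominator Σ(Δx_t−Δx̄)² = 359.8750
r_1(Δx) = -42.7656 / 359.8750 = -0.119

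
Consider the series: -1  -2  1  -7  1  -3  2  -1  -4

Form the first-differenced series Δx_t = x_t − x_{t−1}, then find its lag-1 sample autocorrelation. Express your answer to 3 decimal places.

-0.759

First differences Δx: -1, 3, -8, 8, -4, 5, -3, -3
Mean of differences = -0.3750
Numerator Σ(Δx_t−Δx̄)(Δx_{t+1}−Δx̄) = -148.7656
Denominator Σ(Δx_t−Δx̄)² = 195.8750
r_1(Δx) = -148.7656 / 195.8750 = -0.759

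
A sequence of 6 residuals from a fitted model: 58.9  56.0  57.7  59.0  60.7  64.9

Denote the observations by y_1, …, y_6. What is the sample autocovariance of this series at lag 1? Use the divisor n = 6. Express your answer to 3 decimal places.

Mean ȳ = (58.9 + 56.0 + 57.7 + 59.0 + 60.7 + 64.9)/6 = 59.5333
Σ_{t=1}^{5}(y_t−ȳ)(y_{t+1}−ȳ) = 15.3322
γ_1 = 15.3322 / 6 = 2.555

2.555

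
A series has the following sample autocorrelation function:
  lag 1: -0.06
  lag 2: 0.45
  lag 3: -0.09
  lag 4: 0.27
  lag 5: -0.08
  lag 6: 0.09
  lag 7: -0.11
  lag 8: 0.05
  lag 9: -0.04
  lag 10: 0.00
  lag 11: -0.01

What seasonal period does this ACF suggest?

The largest autocorrelation is r_2 = 0.45, with a weaker echo at lag 4 (0.27); the remaining lags stay at or below 0.09.
The dominant spike at lag 2 indicates a seasonal period of 2.

2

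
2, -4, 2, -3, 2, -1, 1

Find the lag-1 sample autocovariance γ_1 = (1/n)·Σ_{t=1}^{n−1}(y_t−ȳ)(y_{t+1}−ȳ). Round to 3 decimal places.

Mean ȳ = (2 − 4 + 2 − 3 + 2 − 1 + 1)/7 = -0.1429
Σ_{t=1}^{6}(y_t−ȳ)(y_{t+1}−ȳ) = -31.5918
γ_1 = -31.5918 / 7 = -4.513

-4.513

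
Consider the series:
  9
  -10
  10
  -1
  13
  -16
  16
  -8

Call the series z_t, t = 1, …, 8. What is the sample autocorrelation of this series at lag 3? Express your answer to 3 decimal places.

-0.444

Mean z̄ = (9 − 10 + 10 − 1 + 13 − 16 + 16 − 8)/8 = 1.6250
Deviations from mean: 7.3750, -11.6250, 8.3750, -2.6250, 11.3750, -17.6250, 14.3750, -9.6250
Σ(z_t−z̄)(z_{t+3}−z̄) = (-19.3594) + (-132.2344) + (-147.6094) + (-37.7344) + (-109.4844) = -446.4219
Denominator Σ(z_t−z̄)² = 1005.8750
r_3 = -446.4219 / 1005.8750 = -0.444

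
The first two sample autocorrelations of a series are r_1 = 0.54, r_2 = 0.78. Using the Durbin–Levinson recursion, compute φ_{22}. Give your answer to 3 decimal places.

0.689

φ_{22} = (r_2 − r_1²) / (1 − r_1²)
r_1² = (0.54)² = 0.2916
Numerator = 0.78 − 0.2916 = 0.4884; denominator = 1 − 0.2916 = 0.7084
φ_{22} = 0.4884 / 0.7084 = 0.689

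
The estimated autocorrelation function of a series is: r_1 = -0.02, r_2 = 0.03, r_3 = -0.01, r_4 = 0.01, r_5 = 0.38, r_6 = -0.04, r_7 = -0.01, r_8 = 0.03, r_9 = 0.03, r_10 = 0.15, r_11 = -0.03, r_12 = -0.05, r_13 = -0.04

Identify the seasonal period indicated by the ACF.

The largest autocorrelation is r_5 = 0.38, with a weaker echo at lag 10 (0.15); the remaining lags stay at or below 0.03.
The dominant spike at lag 5 indicates a seasonal period of 5.

5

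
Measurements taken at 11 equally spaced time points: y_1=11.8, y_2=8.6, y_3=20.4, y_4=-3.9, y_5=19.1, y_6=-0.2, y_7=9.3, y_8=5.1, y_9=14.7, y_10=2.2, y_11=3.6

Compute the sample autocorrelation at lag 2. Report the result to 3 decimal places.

0.505

Mean ȳ = (11.8 + 8.6 + 20.4 − 3.9 + 19.1 − 0.2 + 9.3 + 5.1 + 14.7 + 2.2 + 3.6)/11 = 8.2455
Numerator Σ_{t=1}^{9}(y_t−ȳ)(y_{t+2}−ȳ) = 307.2531
Denominator Σ(y_t−ȳ)² = 607.9473
r_2 = 307.2531 / 607.9473 = 0.505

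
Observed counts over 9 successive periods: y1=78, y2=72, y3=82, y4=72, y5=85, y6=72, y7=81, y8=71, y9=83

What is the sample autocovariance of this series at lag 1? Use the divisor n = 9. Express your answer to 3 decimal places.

-23.753

Mean ȳ = (78 + 72 + 82 + 72 + 85 + 72 + 81 + 71 + 83)/9 = 77.3333
Σ_{t=1}^{8}(y_t−ȳ)(y_{t+1}−ȳ) = -213.7778
γ_1 = -213.7778 / 9 = -23.753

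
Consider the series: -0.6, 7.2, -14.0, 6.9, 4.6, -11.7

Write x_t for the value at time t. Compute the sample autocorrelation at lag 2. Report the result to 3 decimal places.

Mean x̄ = (-0.6 + 7.2 − 14.0 + 6.9 + 4.6 − 11.7)/6 = -1.2667
Deviations from mean: 0.6667, 8.4667, -12.7333, 8.1667, 5.8667, -10.4333
Σ(x_t−x̄)(x_{t+2}−x̄) = (-8.4889) + (69.1444) + (-74.7022) + (-85.2056) = -99.2522
Denominator Σ(x_t−x̄)² = 444.2333
r_2 = -99.2522 / 444.2333 = -0.223

-0.223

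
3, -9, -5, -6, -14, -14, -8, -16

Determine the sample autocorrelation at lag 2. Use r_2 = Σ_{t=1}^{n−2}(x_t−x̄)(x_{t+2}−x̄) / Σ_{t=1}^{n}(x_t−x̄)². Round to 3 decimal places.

0.164

Mean x̄ = (3 − 9 − 5 − 6 − 14 − 14 − 8 − 16)/8 = -8.6250
Deviations from mean: 11.6250, -0.3750, 3.6250, 2.6250, -5.3750, -5.3750, 0.6250, -7.3750
Σ(x_t−x̄)(x_{t+2}−x̄) = (42.1406) + (-0.9844) + (-19.4844) + (-14.1094) + (-3.3594) + (39.6406) = 43.8438
Denominator Σ(x_t−x̄)² = 267.8750
r_2 = 43.8438 / 267.8750 = 0.164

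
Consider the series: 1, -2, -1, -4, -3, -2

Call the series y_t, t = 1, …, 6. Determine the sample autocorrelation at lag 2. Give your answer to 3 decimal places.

Mean ȳ = (1 − 2 − 1 − 4 − 3 − 2)/6 = -1.8333
Deviations from mean: 2.8333, -0.1667, 0.8333, -2.1667, -1.1667, -0.1667
Σ(y_t−ȳ)(y_{t+2}−ȳ) = (2.3611) + (0.3611) + (-0.9722) + (0.3611) = 2.1111
Denominator Σ(y_t−ȳ)² = 14.8333
r_2 = 2.1111 / 14.8333 = 0.142

0.142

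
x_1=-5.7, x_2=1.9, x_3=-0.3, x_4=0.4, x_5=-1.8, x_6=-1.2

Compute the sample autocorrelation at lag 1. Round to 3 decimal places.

-0.331

Mean x̄ = (-5.7 + 1.9 − 0.3 + 0.4 − 1.8 − 1.2)/6 = -1.1167
Deviations from mean: -4.5833, 3.0167, 0.8167, 1.5167, -0.6833, -0.0833
Σ(x_t−x̄)(x_{t+1}−x̄) = (-13.8264) + (2.4636) + (1.2386) + (-1.0364) + (0.0569) = -11.1036
Denominator Σ(x_t−x̄)² = 33.5483
r_1 = -11.1036 / 33.5483 = -0.331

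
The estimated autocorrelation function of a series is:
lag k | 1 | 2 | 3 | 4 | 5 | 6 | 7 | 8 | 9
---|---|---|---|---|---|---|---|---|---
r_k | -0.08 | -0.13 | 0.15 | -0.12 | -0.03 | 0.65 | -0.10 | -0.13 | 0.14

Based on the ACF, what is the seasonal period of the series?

The largest autocorrelation is r_6 = 0.65; the remaining lags stay at or below 0.15.
The dominant spike at lag 6 indicates a seasonal period of 6.

6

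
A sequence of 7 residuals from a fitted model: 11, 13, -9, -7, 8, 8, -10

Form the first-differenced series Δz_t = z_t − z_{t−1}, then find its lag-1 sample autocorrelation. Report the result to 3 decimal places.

-0.091

First differences Δz: 2, -22, 2, 15, 0, -18
Mean of differences = -3.5000
Numerator Σ(Δz_t−Δz̄)(Δz_{t+1}−Δz̄) = -87.7500
Denominator Σ(Δz_t−Δz̄)² = 967.5000
r_1(Δz) = -87.7500 / 967.5000 = -0.091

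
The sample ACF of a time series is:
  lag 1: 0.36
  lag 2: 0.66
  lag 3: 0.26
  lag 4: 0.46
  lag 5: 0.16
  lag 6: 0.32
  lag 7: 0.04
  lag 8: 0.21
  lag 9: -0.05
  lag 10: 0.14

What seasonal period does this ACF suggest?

The largest autocorrelation is r_2 = 0.66, with a weaker echo at lag 4 (0.46); the remaining lags stay at or below 0.36.
The dominant spike at lag 2 indicates a seasonal period of 2.

2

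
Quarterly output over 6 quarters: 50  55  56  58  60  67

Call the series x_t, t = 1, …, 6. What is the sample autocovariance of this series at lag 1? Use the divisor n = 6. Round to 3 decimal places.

Mean x̄ = (50 + 55 + 56 + 58 + 60 + 67)/6 = 57.6667
Σ_{t=1}^{5}(x_t−x̄)(x_{t+1}−x̄) = 46.8889
γ_1 = 46.8889 / 6 = 7.815

7.815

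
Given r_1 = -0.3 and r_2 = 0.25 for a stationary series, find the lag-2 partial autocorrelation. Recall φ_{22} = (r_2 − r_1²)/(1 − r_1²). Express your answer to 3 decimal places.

φ_{22} = (r_2 − r_1²) / (1 − r_1²)
r_1² = (-0.3)² = 0.09
Numerator = 0.25 − 0.0900 = 0.1600; denominator = 1 − 0.0900 = 0.9100
φ_{22} = 0.1600 / 0.9100 = 0.176

0.176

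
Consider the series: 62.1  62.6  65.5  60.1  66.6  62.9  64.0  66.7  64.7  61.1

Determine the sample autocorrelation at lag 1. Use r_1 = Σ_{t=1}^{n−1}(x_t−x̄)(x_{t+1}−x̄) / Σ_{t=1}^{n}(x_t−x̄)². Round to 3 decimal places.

-0.396

Mean x̄ = (62.1 + 62.6 + 65.5 + 60.1 + 66.6 + 62.9 + 64.0 + 66.7 + 64.7 + 61.1)/10 = 63.6300
Numerator Σ_{t=1}^{9}(x_t−x̄)(x_{t+1}−x̄) = -18.1599
Denominator Σ(x_t−x̄)² = 45.8210
r_1 = -18.1599 / 45.8210 = -0.396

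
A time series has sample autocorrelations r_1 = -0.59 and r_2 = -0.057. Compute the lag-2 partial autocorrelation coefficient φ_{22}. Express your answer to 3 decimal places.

φ_{22} = (r_2 − r_1²) / (1 − r_1²)
r_1² = (-0.59)² = 0.3481
Numerator = -0.057 − 0.3481 = -0.4051; denominator = 1 − 0.3481 = 0.6519
φ_{22} = -0.4051 / 0.6519 = -0.621

-0.621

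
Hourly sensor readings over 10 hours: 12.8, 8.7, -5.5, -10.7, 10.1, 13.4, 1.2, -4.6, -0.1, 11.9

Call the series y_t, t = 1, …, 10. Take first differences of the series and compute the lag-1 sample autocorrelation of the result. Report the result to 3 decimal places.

0.145

First differences Δy: -4.1, -14.2, -5.2, 20.8, 3.3, -12.2, -5.8, 4.5, 12.0
Mean of differences = -0.1000
Numerator Σ(Δy_t−Δȳ)(Δy_{t+1}−Δȳ) = 150.0500
Denominator Σ(Δy_t−Δȳ)² = 1035.6600
r_1(Δy) = 150.0500 / 1035.6600 = 0.145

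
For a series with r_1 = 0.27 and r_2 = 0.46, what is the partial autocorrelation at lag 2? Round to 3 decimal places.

0.418

φ_{22} = (r_2 − r_1²) / (1 − r_1²)
r_1² = (0.27)² = 0.0729
Numerator = 0.46 − 0.0729 = 0.3871; denominator = 1 − 0.0729 = 0.9271
φ_{22} = 0.3871 / 0.9271 = 0.418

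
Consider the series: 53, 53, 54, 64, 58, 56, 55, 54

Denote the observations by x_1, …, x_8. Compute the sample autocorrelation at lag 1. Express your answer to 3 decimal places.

Mean x̄ = (53 + 53 + 54 + 64 + 58 + 56 + 55 + 54)/8 = 55.8750
Deviations from mean: -2.8750, -2.8750, -1.8750, 8.1250, 2.1250, 0.1250, -0.8750, -1.8750
Numerator Σ_{t=1}^{7}(x_t−x̄)(x_{t+1}−x̄) = 17.4844
Denominator Σ(x_t−x̄)² = 94.8750
r_1 = 17.4844 / 94.8750 = 0.184

0.184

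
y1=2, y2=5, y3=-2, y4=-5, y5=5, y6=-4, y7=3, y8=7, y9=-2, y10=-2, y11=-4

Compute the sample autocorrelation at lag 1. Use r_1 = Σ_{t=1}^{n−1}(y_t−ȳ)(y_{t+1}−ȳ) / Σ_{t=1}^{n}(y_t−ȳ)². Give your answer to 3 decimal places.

Mean ȳ = (2 + 5 − 2 − 5 + 5 − 4 + 3 + 7 − 2 − 2 − 4)/11 = 0.2727
Numerator Σ_{t=1}^{10}(y_t−ȳ)(y_{t+1}−ȳ) = -29.4380
Denominator Σ(y_t−ȳ)² = 180.1818
r_1 = -29.4380 / 180.1818 = -0.163

-0.163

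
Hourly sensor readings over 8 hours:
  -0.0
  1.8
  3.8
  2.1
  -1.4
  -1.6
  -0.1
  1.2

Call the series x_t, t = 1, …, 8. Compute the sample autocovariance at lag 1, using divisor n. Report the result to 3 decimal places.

Mean x̄ = (-0.0 + 1.8 + 3.8 + 2.1 − 1.4 − 1.6 − 0.1 + 1.2)/8 = 0.7250
Σ_{t=1}^{7}(x_t−x̄)(x_{t+1}−x̄) = 10.2994
γ_1 = 10.2994 / 8 = 1.287

1.287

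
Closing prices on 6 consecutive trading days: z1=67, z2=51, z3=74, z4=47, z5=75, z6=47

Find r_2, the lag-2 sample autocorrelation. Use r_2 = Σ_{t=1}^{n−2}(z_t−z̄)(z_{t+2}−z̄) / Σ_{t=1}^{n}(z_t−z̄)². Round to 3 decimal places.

Mean z̄ = (67 + 51 + 74 + 47 + 75 + 47)/6 = 60.1667
Deviations from mean: 6.8333, -9.1667, 13.8333, -13.1667, 14.8333, -13.1667
Σ(z_t−z̄)(z_{t+2}−z̄) = (94.5278) + (120.6944) + (205.1944) + (173.3611) = 593.7778
Denominator Σ(z_t−z̄)² = 888.8333
r_2 = 593.7778 / 888.8333 = 0.668

0.668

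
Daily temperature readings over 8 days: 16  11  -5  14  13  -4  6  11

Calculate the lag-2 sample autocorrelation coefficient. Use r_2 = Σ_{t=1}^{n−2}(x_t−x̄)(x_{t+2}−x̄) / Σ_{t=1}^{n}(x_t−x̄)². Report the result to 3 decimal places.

Mean x̄ = (16 + 11 − 5 + 14 + 13 − 4 + 6 + 11)/8 = 7.7500
Deviations from mean: 8.2500, 3.2500, -12.7500, 6.2500, 5.2500, -11.7500, -1.7500, 3.2500
Σ(x_t−x̄)(x_{t+2}−x̄) = (-105.1875) + (20.3125) + (-66.9375) + (-73.4375) + (-9.1875) + (-38.1875) = -272.6250
Denominator Σ(x_t−x̄)² = 459.5000
r_2 = -272.6250 / 459.5000 = -0.593

-0.593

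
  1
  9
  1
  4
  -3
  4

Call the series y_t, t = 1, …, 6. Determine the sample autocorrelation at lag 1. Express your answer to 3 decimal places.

Mean ȳ = (1 + 9 + 1 + 4 − 3 + 4)/6 = 2.6667
Deviations from mean: -1.6667, 6.3333, -1.6667, 1.3333, -5.6667, 1.3333
Σ(y_t−ȳ)(y_{t+1}−ȳ) = (-10.5556) + (-10.5556) + (-2.2222) + (-7.5556) + (-7.5556) = -38.4444
Denominator Σ(y_t−ȳ)² = 81.3333
r_1 = -38.4444 / 81.3333 = -0.473

-0.473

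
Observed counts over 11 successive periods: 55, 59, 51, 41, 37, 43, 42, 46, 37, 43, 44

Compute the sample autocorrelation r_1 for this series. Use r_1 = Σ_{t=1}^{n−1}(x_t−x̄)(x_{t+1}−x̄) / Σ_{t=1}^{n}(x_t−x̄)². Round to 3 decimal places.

Mean x̄ = (55 + 59 + 51 + 41 + 37 + 43 + 42 + 46 + 37 + 43 + 44)/11 = 45.2727
Numerator Σ_{t=1}^{10}(x_t−x̄)(x_{t+1}−x̄) = 262.5620
Denominator Σ(x_t−x̄)² = 494.1818
r_1 = 262.5620 / 494.1818 = 0.531

0.531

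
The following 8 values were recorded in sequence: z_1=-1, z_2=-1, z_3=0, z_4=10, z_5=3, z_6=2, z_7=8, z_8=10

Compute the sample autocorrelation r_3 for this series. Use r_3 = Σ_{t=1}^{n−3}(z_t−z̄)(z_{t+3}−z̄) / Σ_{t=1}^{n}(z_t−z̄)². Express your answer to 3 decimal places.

Mean z̄ = (-1 − 1 + 0 + 10 + 3 + 2 + 8 + 10)/8 = 3.8750
Numerator Σ_{t=1}^{5}(z_t−z̄)(z_{t+3}−z̄) = 1.5781
Denominator Σ(z_t−z̄)² = 158.8750
r_3 = 1.5781 / 158.8750 = 0.010

0.010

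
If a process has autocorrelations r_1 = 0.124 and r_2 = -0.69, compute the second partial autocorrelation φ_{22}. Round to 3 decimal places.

-0.716

φ_{22} = (r_2 − r_1²) / (1 − r_1²)
r_1² = (0.124)² = 0.015376
Numerator = -0.69 − 0.0154 = -0.7054; denominator = 1 − 0.0154 = 0.9846
φ_{22} = -0.7054 / 0.9846 = -0.716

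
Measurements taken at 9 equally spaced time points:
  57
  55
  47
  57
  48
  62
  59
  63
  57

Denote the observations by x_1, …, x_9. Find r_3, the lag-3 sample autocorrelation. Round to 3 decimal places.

Mean x̄ = (57 + 55 + 47 + 57 + 48 + 62 + 59 + 63 + 57)/9 = 56.1111
Numerator Σ_{t=1}^{6}(x_t−x̄)(x_{t+3}−x̄) = -91.9259
Denominator Σ(x_t−x̄)² = 242.8889
r_3 = -91.9259 / 242.8889 = -0.378

-0.378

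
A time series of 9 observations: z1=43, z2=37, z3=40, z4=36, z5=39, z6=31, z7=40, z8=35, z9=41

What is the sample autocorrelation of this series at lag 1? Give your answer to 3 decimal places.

Mean z̄ = (43 + 37 + 40 + 36 + 39 + 31 + 40 + 35 + 41)/9 = 38.0000
Numerator Σ_{t=1}^{8}(z_t−z̄)(z_{t+1}−z̄) = -49.0000
Denominator Σ(z_t−z̄)² = 106.0000
r_1 = -49.0000 / 106.0000 = -0.462

-0.462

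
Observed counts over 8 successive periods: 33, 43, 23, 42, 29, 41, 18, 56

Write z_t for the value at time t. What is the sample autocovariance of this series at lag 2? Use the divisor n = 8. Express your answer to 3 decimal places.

53.043

Mean z̄ = (33 + 43 + 23 + 42 + 29 + 41 + 18 + 56)/8 = 35.6250
Σ_{t=1}^{6}(z_t−z̄)(z_{t+2}−z̄) = 424.3438
γ_2 = 424.3438 / 8 = 53.043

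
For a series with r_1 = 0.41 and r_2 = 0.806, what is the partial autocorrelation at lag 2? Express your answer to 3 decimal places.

0.767

φ_{22} = (r_2 − r_1²) / (1 − r_1²)
r_1² = (0.41)² = 0.1681
Numerator = 0.806 − 0.1681 = 0.6379; denominator = 1 − 0.1681 = 0.8319
φ_{22} = 0.6379 / 0.8319 = 0.767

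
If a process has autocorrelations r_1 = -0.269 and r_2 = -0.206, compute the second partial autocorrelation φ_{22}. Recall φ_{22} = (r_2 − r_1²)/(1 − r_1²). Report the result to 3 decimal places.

φ_{22} = (r_2 − r_1²) / (1 − r_1²)
r_1² = (-0.269)² = 0.072361
Numerator = -0.206 − 0.0724 = -0.2784; denominator = 1 − 0.0724 = 0.9276
φ_{22} = -0.2784 / 0.9276 = -0.300

-0.300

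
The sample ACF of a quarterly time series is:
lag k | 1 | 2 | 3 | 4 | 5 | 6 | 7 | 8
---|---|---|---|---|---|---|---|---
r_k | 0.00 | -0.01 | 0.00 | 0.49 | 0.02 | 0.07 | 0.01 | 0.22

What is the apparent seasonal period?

4

The largest autocorrelation is r_4 = 0.49, with a weaker echo at lag 8 (0.22); the remaining lags stay at or below 0.07.
The dominant spike at lag 4 indicates a seasonal period of 4.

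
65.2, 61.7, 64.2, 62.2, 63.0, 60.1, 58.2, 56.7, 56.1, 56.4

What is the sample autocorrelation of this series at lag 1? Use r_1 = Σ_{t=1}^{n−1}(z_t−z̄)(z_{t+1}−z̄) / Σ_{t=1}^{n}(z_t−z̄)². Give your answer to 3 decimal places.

0.624

Mean z̄ = (65.2 + 61.7 + 64.2 + 62.2 + 63.0 + 60.1 + 58.2 + 56.7 + 56.1 + 56.4)/10 = 60.3800
Numerator Σ_{t=1}^{9}(z_t−z̄)(z_{t+1}−z̄) = 63.8096
Denominator Σ(z_t−z̄)² = 102.2760
r_1 = 63.8096 / 102.2760 = 0.624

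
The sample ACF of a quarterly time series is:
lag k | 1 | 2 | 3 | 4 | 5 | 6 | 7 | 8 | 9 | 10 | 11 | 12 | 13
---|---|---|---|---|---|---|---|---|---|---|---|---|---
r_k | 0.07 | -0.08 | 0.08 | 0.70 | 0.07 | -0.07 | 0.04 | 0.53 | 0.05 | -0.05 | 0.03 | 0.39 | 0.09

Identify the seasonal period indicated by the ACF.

4

The largest autocorrelation is r_4 = 0.70, with weaker echoes at lags 8 (0.53) and 12 (0.39); the remaining lags stay at or below 0.09.
The dominant spike at lag 4 indicates a seasonal period of 4.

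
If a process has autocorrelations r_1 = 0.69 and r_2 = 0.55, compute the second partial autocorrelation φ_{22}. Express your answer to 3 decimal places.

φ_{22} = (r_2 − r_1²) / (1 − r_1²)
r_1² = (0.69)² = 0.4761
Numerator = 0.55 − 0.4761 = 0.0739; denominator = 1 − 0.4761 = 0.5239
φ_{22} = 0.0739 / 0.5239 = 0.141

0.141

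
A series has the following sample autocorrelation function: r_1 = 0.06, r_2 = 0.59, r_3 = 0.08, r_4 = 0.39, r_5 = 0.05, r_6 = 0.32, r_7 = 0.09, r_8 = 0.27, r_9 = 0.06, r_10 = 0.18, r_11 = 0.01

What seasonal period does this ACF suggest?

2

The largest autocorrelation is r_2 = 0.59, with weaker echoes at lags 4 (0.39), 6 (0.32), 8 (0.27) and 10 (0.18); the remaining lags stay at or below 0.09.
The dominant spike at lag 2 indicates a seasonal period of 2.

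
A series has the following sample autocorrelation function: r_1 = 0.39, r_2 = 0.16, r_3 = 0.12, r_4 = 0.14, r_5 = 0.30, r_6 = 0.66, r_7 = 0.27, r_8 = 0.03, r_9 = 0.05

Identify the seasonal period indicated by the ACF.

The largest autocorrelation is r_6 = 0.66; the remaining lags stay at or below 0.39. The elevated value at lag 1 (0.39), dropping to 0.16 at lag 2, reflects decaying short-term dependence rather than seasonality.
The dominant spike at lag 6 indicates a seasonal period of 6.

6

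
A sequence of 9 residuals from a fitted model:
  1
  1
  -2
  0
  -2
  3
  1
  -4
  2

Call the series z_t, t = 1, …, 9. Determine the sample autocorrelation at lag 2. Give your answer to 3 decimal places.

-0.250

Mean z̄ = (1 + 1 − 2 + 0 − 2 + 3 + 1 − 4 + 2)/9 = 0.0000
Numerator Σ_{t=1}^{7}(z_t−z̄)(z_{t+2}−z̄) = -10.0000
Denominator Σ(z_t−z̄)² = 40.0000
r_2 = -10.0000 / 40.0000 = -0.250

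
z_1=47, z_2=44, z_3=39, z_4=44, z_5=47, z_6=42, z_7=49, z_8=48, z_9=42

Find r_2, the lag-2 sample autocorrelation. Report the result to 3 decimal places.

-0.393

Mean z̄ = (47 + 44 + 39 + 44 + 47 + 42 + 49 + 48 + 42)/9 = 44.6667
Σ(z_t−z̄)(z_{t+2}−z̄) = (-13.2222) + (0.4444) + (-13.2222) + (1.7778) + (10.1111) + (-8.8889) + (-11.5556) = -34.5556
Denominator Σ(z_t−z̄)² = 88.0000
r_2 = -34.5556 / 88.0000 = -0.393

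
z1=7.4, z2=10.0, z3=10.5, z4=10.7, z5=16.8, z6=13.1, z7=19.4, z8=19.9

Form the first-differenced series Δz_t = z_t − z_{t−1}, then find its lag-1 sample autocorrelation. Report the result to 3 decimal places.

-0.795

First differences Δz: 2.6, 0.5, 0.2, 6.1, -3.7, 6.3, 0.5
Mean of differences = 1.7857
Numerator Σ(Δz_t−Δz̄)(Δz_{t+1}−Δz̄) = -60.0845
Denominator Σ(Δz_t−Δz̄)² = 75.5686
r_1(Δz) = -60.0845 / 75.5686 = -0.795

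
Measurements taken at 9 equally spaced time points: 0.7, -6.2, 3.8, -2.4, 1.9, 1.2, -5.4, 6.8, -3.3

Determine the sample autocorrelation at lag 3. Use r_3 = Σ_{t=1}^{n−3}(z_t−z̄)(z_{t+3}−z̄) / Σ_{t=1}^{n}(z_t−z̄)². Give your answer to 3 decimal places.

Mean z̄ = (0.7 − 6.2 + 3.8 − 2.4 + 1.9 + 1.2 − 5.4 + 6.8 − 3.3)/9 = -0.3222
Numerator Σ_{t=1}^{6}(z_t−z̄)(z_{t+3}−z̄) = 12.9341
Denominator Σ(z_t−z̄)² = 149.5356
r_3 = 12.9341 / 149.5356 = 0.086

0.086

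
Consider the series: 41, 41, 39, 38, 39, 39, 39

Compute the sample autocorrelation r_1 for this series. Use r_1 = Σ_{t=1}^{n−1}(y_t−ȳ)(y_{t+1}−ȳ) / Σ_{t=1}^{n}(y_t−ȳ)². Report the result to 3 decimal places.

Mean ȳ = (41 + 41 + 39 + 38 + 39 + 39 + 39)/7 = 39.4286
Deviations from mean: 1.5714, 1.5714, -0.4286, -1.4286, -0.4286, -0.4286, -0.4286
Σ(y_t−ȳ)(y_{t+1}−ȳ) = (2.4694) + (-0.6735) + (0.6122) + (0.6122) + (0.1837) + (0.1837) = 3.3878
Denominator Σ(y_t−ȳ)² = 7.7143
r_1 = 3.3878 / 7.7143 = 0.439

0.439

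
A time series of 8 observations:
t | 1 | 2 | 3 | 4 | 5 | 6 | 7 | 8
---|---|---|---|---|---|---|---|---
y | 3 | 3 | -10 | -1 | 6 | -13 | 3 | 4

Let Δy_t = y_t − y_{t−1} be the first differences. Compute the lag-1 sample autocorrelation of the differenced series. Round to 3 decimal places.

First differences Δy: 0, -13, 9, 7, -19, 16, 1
Mean of differences = 0.1429
Numerator Σ(Δy_t−Δȳ)(Δy_{t+1}−Δȳ) = -475.0204
Denominator Σ(Δy_t−Δȳ)² = 916.8571
r_1(Δy) = -475.0204 / 916.8571 = -0.518

-0.518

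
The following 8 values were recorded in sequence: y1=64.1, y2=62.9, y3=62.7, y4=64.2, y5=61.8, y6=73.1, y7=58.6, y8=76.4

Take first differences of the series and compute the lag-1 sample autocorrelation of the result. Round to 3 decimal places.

First differences Δy: -1.2, -0.2, 1.5, -2.4, 11.3, -14.5, 17.8
Mean of differences = 1.7571
Numerator Σ(Δy_t−Δȳ)(Δy_{t+1}−Δȳ) = -448.2618
Denominator Σ(Δy_t−Δȳ)² = 642.6571
r_1(Δy) = -448.2618 / 642.6571 = -0.698

-0.698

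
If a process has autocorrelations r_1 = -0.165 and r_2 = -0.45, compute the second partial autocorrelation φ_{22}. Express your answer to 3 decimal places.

-0.491

φ_{22} = (r_2 − r_1²) / (1 − r_1²)
r_1² = (-0.165)² = 0.027225
Numerator = -0.45 − 0.0272 = -0.4772; denominator = 1 − 0.0272 = 0.9728
φ_{22} = -0.4772 / 0.9728 = -0.491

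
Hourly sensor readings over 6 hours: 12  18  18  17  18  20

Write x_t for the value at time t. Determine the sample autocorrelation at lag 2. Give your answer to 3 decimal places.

-0.115

Mean x̄ = (12 + 18 + 18 + 17 + 18 + 20)/6 = 17.1667
Deviations from mean: -5.1667, 0.8333, 0.8333, -0.1667, 0.8333, 2.8333
Numerator Σ_{t=1}^{4}(x_t−x̄)(x_{t+2}−x̄) = -4.2222
Denominator Σ(x_t−x̄)² = 36.8333
r_2 = -4.2222 / 36.8333 = -0.115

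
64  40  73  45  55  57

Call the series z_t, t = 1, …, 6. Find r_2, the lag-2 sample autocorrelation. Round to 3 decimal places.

Mean z̄ = (64 + 40 + 73 + 45 + 55 + 57)/6 = 55.6667
Deviations from mean: 8.3333, -15.6667, 17.3333, -10.6667, -0.6667, 1.3333
Numerator Σ_{t=1}^{4}(z_t−z̄)(z_{t+2}−z̄) = 285.7778
Denominator Σ(z_t−z̄)² = 731.3333
r_2 = 285.7778 / 731.3333 = 0.391

0.391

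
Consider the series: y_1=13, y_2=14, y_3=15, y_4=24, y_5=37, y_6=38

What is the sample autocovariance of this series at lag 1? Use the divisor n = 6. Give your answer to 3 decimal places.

63.125

Mean ȳ = (13 + 14 + 15 + 24 + 37 + 38)/6 = 23.5000
Σ_{t=1}^{5}(y_t−ȳ)(y_{t+1}−ȳ) = 378.7500
γ_1 = 378.7500 / 6 = 63.125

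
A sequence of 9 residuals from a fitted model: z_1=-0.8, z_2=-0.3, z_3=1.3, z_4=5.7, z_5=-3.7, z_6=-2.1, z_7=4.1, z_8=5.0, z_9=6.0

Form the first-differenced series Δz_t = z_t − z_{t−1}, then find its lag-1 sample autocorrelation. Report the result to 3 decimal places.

First differences Δz: 0.5, 1.6, 4.4, -9.4, 1.6, 6.2, 0.9, 1.0
Mean of differences = 0.8500
Numerator Σ(Δz_t−Δz̄)(Δz_{t+1}−Δz̄) = -37.3875
Denominator Σ(Δz_t−Δz̄)² = 147.5600
r_1(Δz) = -37.3875 / 147.5600 = -0.253

-0.253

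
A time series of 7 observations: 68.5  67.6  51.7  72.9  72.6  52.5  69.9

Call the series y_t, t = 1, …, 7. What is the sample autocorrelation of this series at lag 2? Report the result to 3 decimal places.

-0.381

Mean ȳ = (68.5 + 67.6 + 51.7 + 72.9 + 72.6 + 52.5 + 69.9)/7 = 65.1000
Deviations from mean: 3.4000, 2.5000, -13.4000, 7.8000, 7.5000, -12.6000, 4.8000
Numerator Σ_{t=1}^{5}(y_t−ȳ)(y_{t+2}−ȳ) = -188.8400
Denominator Σ(y_t−ȳ)² = 496.2600
r_2 = -188.8400 / 496.2600 = -0.381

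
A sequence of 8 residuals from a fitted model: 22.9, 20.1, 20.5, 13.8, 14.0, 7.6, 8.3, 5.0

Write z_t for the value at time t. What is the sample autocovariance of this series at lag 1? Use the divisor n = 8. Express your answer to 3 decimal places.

Mean z̄ = (22.9 + 20.1 + 20.5 + 13.8 + 14.0 + 7.6 + 8.3 + 5.0)/8 = 14.0250
Σ_{t=1}^{7}(z_t−z̄)(z_{t+1}−z̄) = 180.4119
γ_1 = 180.4119 / 8 = 22.551

22.551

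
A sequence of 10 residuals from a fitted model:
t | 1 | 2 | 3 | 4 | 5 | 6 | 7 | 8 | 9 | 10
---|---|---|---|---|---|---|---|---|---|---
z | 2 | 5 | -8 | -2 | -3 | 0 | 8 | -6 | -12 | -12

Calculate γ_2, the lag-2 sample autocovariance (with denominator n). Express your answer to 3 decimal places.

-9.648

Mean z̄ = (2 + 5 − 8 − 2 − 3 + 0 + 8 − 6 − 12 − 12)/10 = -2.8000
Σ_{t=1}^{8}(z_t−z̄)(z_{t+2}−z̄) = -96.4800
γ_2 = -96.4800 / 10 = -9.648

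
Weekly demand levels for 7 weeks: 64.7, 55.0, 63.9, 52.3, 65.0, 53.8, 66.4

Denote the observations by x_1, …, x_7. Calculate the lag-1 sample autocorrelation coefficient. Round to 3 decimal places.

-0.800

Mean x̄ = (64.7 + 55.0 + 63.9 + 52.3 + 65.0 + 53.8 + 66.4)/7 = 60.1571
Deviations from mean: 4.5429, -5.1571, 3.7429, -7.8571, 4.8429, -6.3571, 6.2429
Σ(x_t−x̄)(x_{t+1}−x̄) = (-23.4282) + (-19.3024) + (-29.4082) + (-38.0510) + (-30.7867) + (-39.6867) = -180.6633
Denominator Σ(x_t−x̄)² = 225.8171
r_1 = -180.6633 / 225.8171 = -0.800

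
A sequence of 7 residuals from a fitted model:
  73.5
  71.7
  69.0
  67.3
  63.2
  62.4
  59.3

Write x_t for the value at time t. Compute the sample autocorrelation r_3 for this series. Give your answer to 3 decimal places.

Mean x̄ = (73.5 + 71.7 + 69.0 + 67.3 + 63.2 + 62.4 + 59.3)/7 = 66.6286
Deviations from mean: 6.8714, 5.0714, 2.3714, 0.6714, -3.4286, -4.2286, -7.3286
Numerator Σ_{t=1}^{4}(x_t−x̄)(x_{t+3}−x̄) = -27.7224
Denominator Σ(x_t−x̄)² = 162.3543
r_3 = -27.7224 / 162.3543 = -0.171

-0.171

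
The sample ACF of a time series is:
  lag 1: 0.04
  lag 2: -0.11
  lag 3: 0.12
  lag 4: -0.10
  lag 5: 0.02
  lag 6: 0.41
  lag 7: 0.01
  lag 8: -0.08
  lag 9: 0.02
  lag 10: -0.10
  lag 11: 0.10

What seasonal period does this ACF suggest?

6

The largest autocorrelation is r_6 = 0.41; the remaining lags stay at or below 0.12.
The dominant spike at lag 6 indicates a seasonal period of 6.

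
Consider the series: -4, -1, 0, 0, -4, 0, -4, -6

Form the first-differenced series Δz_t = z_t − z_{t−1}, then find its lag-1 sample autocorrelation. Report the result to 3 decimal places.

First differences Δz: 3, 1, 0, -4, 4, -4, -2
Mean of differences = -0.2857
Numerator Σ(Δz_t−Δz̄)(Δz_{t+1}−Δz̄) = -21.9388
Denominator Σ(Δz_t−Δz̄)² = 61.4286
r_1(Δz) = -21.9388 / 61.4286 = -0.357

-0.357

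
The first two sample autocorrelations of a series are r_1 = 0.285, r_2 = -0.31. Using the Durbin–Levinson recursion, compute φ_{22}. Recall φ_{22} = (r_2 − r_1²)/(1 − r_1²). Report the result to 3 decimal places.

-0.426

φ_{22} = (r_2 − r_1²) / (1 − r_1²)
r_1² = (0.285)² = 0.081225
Numerator = -0.31 − 0.0812 = -0.3912; denominator = 1 − 0.0812 = 0.9188
φ_{22} = -0.3912 / 0.9188 = -0.426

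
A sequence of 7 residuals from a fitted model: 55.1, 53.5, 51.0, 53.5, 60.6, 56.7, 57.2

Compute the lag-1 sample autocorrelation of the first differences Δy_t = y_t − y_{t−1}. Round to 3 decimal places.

First differences Δy: -1.6, -2.5, 2.5, 7.1, -3.9, 0.5
Mean of differences = 0.3500
Numerator Σ(Δy_t−Δȳ)(Δy_{t+1}−Δȳ) = -15.3825
Denominator Σ(Δy_t−Δȳ)² = 80.1950
r_1(Δy) = -15.3825 / 80.1950 = -0.192

-0.192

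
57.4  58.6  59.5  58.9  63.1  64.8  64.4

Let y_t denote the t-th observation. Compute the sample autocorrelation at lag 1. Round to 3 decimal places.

Mean ȳ = (57.4 + 58.6 + 59.5 + 58.9 + 63.1 + 64.8 + 64.4)/7 = 60.9571
Deviations from mean: -3.5571, -2.3571, -1.4571, -2.0571, 2.1429, 3.8429, 3.4429
Σ(y_t−ȳ)(y_{t+1}−ȳ) = (8.3847) + (3.4347) + (2.9976) + (-4.4082) + (8.2347) + (13.2304) = 31.8739
Denominator Σ(y_t−ȳ)² = 55.7771
r_1 = 31.8739 / 55.7771 = 0.571

0.571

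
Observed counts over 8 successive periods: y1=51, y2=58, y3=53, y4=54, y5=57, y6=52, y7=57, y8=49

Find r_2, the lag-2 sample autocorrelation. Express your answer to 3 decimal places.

0.260

Mean ȳ = (51 + 58 + 53 + 54 + 57 + 52 + 57 + 49)/8 = 53.8750
Σ(y_t−ȳ)(y_{t+2}−ȳ) = (2.5156) + (0.5156) + (-2.7344) + (-0.2344) + (9.7656) + (9.1406) = 18.9688
Denominator Σ(y_t−ȳ)² = 72.8750
r_2 = 18.9688 / 72.8750 = 0.260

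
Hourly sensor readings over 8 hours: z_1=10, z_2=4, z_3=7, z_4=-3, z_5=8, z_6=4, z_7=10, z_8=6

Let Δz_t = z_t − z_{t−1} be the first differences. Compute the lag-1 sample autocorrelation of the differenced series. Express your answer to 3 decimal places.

First differences Δz: -6, 3, -10, 11, -4, 6, -4
Mean of differences = -0.5714
Numerator Σ(Δz_t−Δz̄)(Δz_{t+1}−Δz̄) = -246.8980
Denominator Σ(Δz_t−Δz̄)² = 331.7143
r_1(Δz) = -246.8980 / 331.7143 = -0.744

-0.744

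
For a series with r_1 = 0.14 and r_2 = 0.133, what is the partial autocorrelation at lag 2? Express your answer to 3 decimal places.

0.116

φ_{22} = (r_2 − r_1²) / (1 − r_1²)
r_1² = (0.14)² = 0.0196
Numerator = 0.133 − 0.0196 = 0.1134; denominator = 1 − 0.0196 = 0.9804
φ_{22} = 0.1134 / 0.9804 = 0.116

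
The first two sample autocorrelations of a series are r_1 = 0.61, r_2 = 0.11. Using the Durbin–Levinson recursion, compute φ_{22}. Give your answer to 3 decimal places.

-0.417

φ_{22} = (r_2 − r_1²) / (1 − r_1²)
r_1² = (0.61)² = 0.3721
Numerator = 0.11 − 0.3721 = -0.2621; denominator = 1 − 0.3721 = 0.6279
φ_{22} = -0.2621 / 0.6279 = -0.417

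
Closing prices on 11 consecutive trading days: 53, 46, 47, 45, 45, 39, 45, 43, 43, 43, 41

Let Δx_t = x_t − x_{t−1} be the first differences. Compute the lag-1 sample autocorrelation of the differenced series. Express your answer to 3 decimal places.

First differences Δx: -7, 1, -2, 0, -6, 6, -2, 0, 0, -2
Mean of differences = -1.2000
Numerator Σ(Δx_t−Δx̄)(Δx_{t+1}−Δx̄) = -62.0400
Denominator Σ(Δx_t−Δx̄)² = 119.6000
r_1(Δx) = -62.0400 / 119.6000 = -0.519

-0.519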